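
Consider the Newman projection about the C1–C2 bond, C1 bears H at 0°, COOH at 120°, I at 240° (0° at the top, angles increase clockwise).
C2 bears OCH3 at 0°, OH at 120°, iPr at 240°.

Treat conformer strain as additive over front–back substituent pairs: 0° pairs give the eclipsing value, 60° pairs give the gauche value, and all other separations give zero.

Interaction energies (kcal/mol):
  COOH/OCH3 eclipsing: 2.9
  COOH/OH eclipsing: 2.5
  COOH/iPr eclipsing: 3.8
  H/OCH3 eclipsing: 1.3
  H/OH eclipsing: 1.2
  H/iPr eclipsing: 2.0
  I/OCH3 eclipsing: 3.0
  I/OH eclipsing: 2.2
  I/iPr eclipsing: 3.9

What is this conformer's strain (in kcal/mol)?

This conformer (eclipsed): H–OCH3 eclipsed, COOH–OH eclipsed, I–iPr eclipsed; 1.3 + 2.5 + 3.9 = 7.7 kcal/mol.

7.7 kcal/mol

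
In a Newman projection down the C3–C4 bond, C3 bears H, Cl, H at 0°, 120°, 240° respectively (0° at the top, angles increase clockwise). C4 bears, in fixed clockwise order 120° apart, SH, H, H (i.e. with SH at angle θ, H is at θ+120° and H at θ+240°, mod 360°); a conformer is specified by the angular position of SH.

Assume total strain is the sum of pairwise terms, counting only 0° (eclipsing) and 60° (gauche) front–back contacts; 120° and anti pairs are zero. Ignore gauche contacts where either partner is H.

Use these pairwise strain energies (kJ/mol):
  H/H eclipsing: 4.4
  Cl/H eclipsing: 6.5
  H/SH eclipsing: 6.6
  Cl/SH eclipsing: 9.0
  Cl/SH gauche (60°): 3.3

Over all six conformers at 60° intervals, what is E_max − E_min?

17.8 kJ/mol

SH at 0° is eclipsed. H at 0° is eclipsed with SH at 0° (6.6); Cl at 120° is eclipsed with H at 120° (6.5); H at 240° is eclipsed with H at 240° (4.4). Total 17.5 kJ/mol.
SH at 60° is staggered. Cl at 120° is gauche with SH at 60° (3.3). Total 3.3 kJ/mol.
SH at 120° is eclipsed. H at 0° is eclipsed with H at 0° (4.4); Cl at 120° is eclipsed with SH at 120° (9.0); H at 240° is eclipsed with H at 240° (4.4). Total 17.8 kJ/mol.
SH at 180° is staggered. Cl at 120° is gauche with SH at 180° (3.3). Total 3.3 kJ/mol.
SH at 240° is eclipsed. H at 0° is eclipsed with H at 0° (4.4); Cl at 120° is eclipsed with H at 120° (6.5); H at 240° is eclipsed with SH at 240° (6.6). Total 17.5 kJ/mol.
SH at 300° (staggered): no non-H gauche contacts → 0.0 kJ/mol.
Max at 120° (17.8 kJ/mol), min at 300° (0.0 kJ/mol); barrier = 17.8 kJ/mol.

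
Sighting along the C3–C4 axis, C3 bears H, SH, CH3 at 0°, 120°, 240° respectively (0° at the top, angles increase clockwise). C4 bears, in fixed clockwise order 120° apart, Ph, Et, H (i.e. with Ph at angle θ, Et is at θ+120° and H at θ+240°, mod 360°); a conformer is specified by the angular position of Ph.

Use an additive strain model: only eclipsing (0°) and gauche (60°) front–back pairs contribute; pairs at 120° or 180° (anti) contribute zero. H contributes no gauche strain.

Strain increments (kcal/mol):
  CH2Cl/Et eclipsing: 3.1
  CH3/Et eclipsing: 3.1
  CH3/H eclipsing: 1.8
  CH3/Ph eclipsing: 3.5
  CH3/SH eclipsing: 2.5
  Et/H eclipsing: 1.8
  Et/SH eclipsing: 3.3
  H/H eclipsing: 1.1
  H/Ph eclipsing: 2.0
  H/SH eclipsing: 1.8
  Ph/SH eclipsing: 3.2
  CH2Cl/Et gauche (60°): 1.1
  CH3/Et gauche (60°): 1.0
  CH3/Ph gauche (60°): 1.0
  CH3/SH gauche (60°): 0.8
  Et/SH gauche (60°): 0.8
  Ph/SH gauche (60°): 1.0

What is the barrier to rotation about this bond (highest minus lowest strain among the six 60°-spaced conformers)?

Ph at 0° (eclipsed): H–Ph eclipsed, SH–Et eclipsed, CH3–H eclipsed; 2.0 + 3.3 + 1.8 = 7.1 kcal/mol.
Ph at 60° (staggered): SH–Ph gauche, SH–Et gauche, CH3–Et gauche; 1.0 + 0.8 + 1.0 = 2.8 kcal/mol.
Ph at 120° (eclipsed): H–H eclipsed, SH–Ph eclipsed, CH3–Et eclipsed; 1.1 + 3.2 + 3.1 = 7.4 kcal/mol.
Ph at 180° (staggered): SH–Ph gauche, CH3–Ph gauche, CH3–Et gauche; 1.0 + 1.0 + 1.0 = 3.0 kcal/mol.
Ph at 240° (eclipsed): H–Et eclipsed, SH–H eclipsed, CH3–Ph eclipsed; 1.8 + 1.8 + 3.5 = 7.1 kcal/mol.
Ph at 300° (staggered): SH–Et gauche, CH3–Ph gauche; 0.8 + 1.0 = 1.8 kcal/mol.
Max at 120° (7.4 kcal/mol), min at 300° (1.8 kcal/mol); barrier = 5.6 kcal/mol.

5.6 kcal/mol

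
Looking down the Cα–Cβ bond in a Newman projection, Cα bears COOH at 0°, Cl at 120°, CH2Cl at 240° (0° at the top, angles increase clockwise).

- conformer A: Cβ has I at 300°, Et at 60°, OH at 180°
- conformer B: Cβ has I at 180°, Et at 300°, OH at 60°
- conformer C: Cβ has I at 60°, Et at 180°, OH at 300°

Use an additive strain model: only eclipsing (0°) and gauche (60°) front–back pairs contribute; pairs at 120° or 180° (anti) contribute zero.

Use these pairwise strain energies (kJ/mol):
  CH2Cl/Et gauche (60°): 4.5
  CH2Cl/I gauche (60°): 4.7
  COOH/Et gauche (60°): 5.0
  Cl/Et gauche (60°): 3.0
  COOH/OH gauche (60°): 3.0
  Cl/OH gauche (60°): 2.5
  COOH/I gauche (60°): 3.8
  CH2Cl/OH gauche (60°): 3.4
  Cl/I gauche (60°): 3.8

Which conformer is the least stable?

A (staggered): COOH(0°)/I(300°) gauche 3.8; COOH(0°)/Et(60°) gauche 5.0; Cl(120°)/Et(60°) gauche 3.0; Cl(120°)/OH(180°) gauche 2.5; CH2Cl(240°)/I(300°) gauche 4.7; CH2Cl(240°)/OH(180°) gauche 3.4 → 22.4 kJ/mol.
B (staggered): COOH(0°)/Et(300°) gauche 5.0; COOH(0°)/OH(60°) gauche 3.0; Cl(120°)/I(180°) gauche 3.8; Cl(120°)/OH(60°) gauche 2.5; CH2Cl(240°)/I(180°) gauche 4.7; CH2Cl(240°)/Et(300°) gauche 4.5 → 23.5 kJ/mol.
C (staggered): COOH(0°)/I(60°) gauche 3.8; COOH(0°)/OH(300°) gauche 3.0; Cl(120°)/I(60°) gauche 3.8; Cl(120°)/Et(180°) gauche 3.0; CH2Cl(240°)/Et(180°) gauche 4.5; CH2Cl(240°)/OH(300°) gauche 3.4 → 21.5 kJ/mol.
B has the highest total (23.5 kJ/mol).

B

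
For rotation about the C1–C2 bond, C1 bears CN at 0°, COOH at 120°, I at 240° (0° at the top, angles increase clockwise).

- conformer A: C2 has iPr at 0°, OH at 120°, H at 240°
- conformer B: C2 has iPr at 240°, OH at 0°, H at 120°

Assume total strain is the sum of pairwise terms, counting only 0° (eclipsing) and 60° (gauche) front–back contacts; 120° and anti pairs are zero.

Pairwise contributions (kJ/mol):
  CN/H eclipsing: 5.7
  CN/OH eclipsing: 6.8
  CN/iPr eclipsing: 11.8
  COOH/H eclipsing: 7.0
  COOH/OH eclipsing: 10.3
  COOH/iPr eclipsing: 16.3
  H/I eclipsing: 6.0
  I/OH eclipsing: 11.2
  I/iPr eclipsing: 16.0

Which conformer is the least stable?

B

A is eclipsed. CN at 0° is eclipsed with iPr at 0° (11.8); COOH at 120° is eclipsed with OH at 120° (10.3); I at 240° is eclipsed with H at 240° (6.0). Total 28.1 kJ/mol.
B is eclipsed. CN at 0° is eclipsed with OH at 0° (6.8); COOH at 120° is eclipsed with H at 120° (7.0); I at 240° is eclipsed with iPr at 240° (16.0). Total 29.8 kJ/mol.
B has the highest total (29.8 kJ/mol).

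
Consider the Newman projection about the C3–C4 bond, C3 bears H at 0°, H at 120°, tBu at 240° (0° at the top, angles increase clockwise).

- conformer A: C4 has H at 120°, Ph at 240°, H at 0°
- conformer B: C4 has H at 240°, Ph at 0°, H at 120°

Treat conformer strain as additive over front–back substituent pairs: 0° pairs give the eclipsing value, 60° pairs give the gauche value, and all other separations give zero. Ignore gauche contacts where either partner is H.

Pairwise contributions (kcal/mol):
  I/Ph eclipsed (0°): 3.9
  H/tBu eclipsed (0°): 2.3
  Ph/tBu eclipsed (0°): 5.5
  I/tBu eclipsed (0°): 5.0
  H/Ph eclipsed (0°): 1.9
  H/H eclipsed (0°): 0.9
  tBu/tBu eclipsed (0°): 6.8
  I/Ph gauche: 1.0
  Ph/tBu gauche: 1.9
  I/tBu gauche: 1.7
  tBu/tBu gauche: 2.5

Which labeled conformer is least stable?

A is eclipsed. H at 0° is eclipsed with H at 0° (0.9); H at 120° is eclipsed with H at 120° (0.9); tBu at 240° is eclipsed with Ph at 240° (5.5). Total 7.3 kcal/mol.
B is eclipsed. H at 0° is eclipsed with Ph at 0° (1.9); H at 120° is eclipsed with H at 120° (0.9); tBu at 240° is eclipsed with H at 240° (2.3). Total 5.1 kcal/mol.
A has the highest total (7.3 kcal/mol).

A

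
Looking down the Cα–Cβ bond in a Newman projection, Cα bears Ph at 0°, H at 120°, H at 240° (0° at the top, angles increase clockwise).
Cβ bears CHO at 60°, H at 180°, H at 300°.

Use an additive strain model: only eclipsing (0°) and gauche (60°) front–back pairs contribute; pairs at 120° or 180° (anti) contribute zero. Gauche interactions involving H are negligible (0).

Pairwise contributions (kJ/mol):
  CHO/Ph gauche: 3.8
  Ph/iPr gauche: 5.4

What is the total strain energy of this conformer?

3.8 kJ/mol

This conformer (staggered): Ph–CHO gauche; 3.8 = 3.8 kJ/mol.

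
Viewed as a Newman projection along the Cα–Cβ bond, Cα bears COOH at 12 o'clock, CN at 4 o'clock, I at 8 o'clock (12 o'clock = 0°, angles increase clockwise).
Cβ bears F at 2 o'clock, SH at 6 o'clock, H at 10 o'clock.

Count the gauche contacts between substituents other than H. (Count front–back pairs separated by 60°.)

Non-H gauche pairs: COOH(0°)/F(60°); CN(120°)/F(60°); CN(120°)/SH(180°); I(240°)/SH(180°) — 4 interactions.

4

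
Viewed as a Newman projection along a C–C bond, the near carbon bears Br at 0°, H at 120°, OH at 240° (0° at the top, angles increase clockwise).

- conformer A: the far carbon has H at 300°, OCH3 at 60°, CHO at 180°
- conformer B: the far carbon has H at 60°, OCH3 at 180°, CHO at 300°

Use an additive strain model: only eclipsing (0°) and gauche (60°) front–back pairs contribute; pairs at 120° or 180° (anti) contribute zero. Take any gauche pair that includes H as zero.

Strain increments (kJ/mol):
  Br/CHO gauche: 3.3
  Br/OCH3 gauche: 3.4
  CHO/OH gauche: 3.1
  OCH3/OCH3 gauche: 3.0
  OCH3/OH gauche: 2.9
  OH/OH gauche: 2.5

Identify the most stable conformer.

A

A (staggered): Br(0°)/OCH3(60°) gauche 3.4; OH(240°)/CHO(180°) gauche 3.1 → 6.5 kJ/mol.
B (staggered): Br(0°)/CHO(300°) gauche 3.3; OH(240°)/OCH3(180°) gauche 2.9; OH(240°)/CHO(300°) gauche 3.1 → 9.3 kJ/mol.
A has the lowest total (6.5 kJ/mol).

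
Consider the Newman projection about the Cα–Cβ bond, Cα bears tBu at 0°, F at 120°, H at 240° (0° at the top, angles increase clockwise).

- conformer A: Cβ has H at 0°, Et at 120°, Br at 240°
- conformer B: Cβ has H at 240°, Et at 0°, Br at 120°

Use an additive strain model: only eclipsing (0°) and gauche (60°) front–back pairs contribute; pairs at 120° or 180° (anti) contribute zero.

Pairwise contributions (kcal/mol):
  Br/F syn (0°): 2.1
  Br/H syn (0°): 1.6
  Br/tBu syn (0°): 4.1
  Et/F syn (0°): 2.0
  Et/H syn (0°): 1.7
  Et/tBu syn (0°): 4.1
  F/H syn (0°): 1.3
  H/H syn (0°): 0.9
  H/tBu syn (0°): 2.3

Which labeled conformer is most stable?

A is eclipsed. tBu at 0° is eclipsed with H at 0° (2.3); F at 120° is eclipsed with Et at 120° (2.0); H at 240° is eclipsed with Br at 240° (1.6). Total 5.9 kcal/mol.
B is eclipsed. tBu at 0° is eclipsed with Et at 0° (4.1); F at 120° is eclipsed with Br at 120° (2.1); H at 240° is eclipsed with H at 240° (0.9). Total 7.1 kcal/mol.
A has the lowest total (5.9 kcal/mol).

A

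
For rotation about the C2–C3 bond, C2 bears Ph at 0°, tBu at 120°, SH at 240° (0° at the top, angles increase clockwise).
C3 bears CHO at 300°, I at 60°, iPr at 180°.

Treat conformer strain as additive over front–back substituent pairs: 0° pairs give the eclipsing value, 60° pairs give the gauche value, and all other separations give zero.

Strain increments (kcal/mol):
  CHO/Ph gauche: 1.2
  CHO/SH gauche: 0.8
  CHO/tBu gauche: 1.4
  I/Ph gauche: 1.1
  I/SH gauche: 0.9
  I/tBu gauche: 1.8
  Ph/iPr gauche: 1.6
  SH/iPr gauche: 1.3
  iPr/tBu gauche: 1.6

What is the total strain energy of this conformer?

This conformer (staggered): Ph(0°)/CHO(300°) gauche 1.2; Ph(0°)/I(60°) gauche 1.1; tBu(120°)/I(60°) gauche 1.8; tBu(120°)/iPr(180°) gauche 1.6; SH(240°)/CHO(300°) gauche 0.8; SH(240°)/iPr(180°) gauche 1.3 → 7.8 kcal/mol.

7.8 kcal/mol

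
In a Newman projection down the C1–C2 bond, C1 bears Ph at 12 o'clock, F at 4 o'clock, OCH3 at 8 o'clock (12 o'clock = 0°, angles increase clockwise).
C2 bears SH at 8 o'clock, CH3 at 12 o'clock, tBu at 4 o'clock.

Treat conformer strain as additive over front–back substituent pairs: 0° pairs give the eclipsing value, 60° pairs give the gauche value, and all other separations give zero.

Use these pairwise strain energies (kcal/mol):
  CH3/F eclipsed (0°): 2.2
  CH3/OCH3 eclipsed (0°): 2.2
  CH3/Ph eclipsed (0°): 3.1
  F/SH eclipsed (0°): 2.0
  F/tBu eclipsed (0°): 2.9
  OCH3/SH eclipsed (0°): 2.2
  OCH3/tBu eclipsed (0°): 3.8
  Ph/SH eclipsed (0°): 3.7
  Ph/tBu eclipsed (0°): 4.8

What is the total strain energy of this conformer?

8.2 kcal/mol

This conformer (eclipsed): Ph–CH3 eclipsed, F–tBu eclipsed, OCH3–SH eclipsed; 3.1 + 2.9 + 2.2 = 8.2 kcal/mol.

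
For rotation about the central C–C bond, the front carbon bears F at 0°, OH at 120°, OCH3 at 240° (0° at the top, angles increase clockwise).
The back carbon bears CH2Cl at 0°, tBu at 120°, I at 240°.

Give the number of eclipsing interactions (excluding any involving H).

Non-H eclipsing pairs: F(0°)/CH2Cl(0°); OH(120°)/tBu(120°); OCH3(240°)/I(240°) — 3 interactions.

3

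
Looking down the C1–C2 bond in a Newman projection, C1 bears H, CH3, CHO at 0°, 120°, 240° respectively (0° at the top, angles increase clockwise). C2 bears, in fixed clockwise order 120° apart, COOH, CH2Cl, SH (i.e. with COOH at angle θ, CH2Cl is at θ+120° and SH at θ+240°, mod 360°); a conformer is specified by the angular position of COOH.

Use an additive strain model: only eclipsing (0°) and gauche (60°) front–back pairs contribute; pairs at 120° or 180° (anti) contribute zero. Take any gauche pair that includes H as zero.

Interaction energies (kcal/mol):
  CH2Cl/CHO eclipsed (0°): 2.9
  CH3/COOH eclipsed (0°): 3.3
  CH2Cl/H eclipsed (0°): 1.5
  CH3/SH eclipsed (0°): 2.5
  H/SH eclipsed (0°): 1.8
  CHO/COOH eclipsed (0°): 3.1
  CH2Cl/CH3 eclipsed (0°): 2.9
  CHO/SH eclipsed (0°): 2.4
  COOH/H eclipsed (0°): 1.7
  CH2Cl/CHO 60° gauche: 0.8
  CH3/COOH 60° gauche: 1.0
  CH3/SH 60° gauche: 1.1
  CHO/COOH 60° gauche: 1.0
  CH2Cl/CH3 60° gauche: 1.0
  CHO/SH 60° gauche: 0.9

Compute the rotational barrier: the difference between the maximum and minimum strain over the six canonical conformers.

4.3 kcal/mol

COOH at 0° (eclipsed): H(0°)/COOH(0°) eclipsed 1.7; CH3(120°)/CH2Cl(120°) eclipsed 2.9; CHO(240°)/SH(240°) eclipsed 2.4 → 7.0 kcal/mol.
COOH at 60° (staggered): CH3(120°)/COOH(60°) gauche 1.0; CH3(120°)/CH2Cl(180°) gauche 1.0; CHO(240°)/CH2Cl(180°) gauche 0.8; CHO(240°)/SH(300°) gauche 0.9 → 3.7 kcal/mol.
COOH at 120° (eclipsed): H(0°)/SH(0°) eclipsed 1.8; CH3(120°)/COOH(120°) eclipsed 3.3; CHO(240°)/CH2Cl(240°) eclipsed 2.9 → 8.0 kcal/mol.
COOH at 180° (staggered): CH3(120°)/COOH(180°) gauche 1.0; CH3(120°)/SH(60°) gauche 1.1; CHO(240°)/COOH(180°) gauche 1.0; CHO(240°)/CH2Cl(300°) gauche 0.8 → 3.9 kcal/mol.
COOH at 240° (eclipsed): H(0°)/CH2Cl(0°) eclipsed 1.5; CH3(120°)/SH(120°) eclipsed 2.5; CHO(240°)/COOH(240°) eclipsed 3.1 → 7.1 kcal/mol.
COOH at 300° (staggered): CH3(120°)/CH2Cl(60°) gauche 1.0; CH3(120°)/SH(180°) gauche 1.1; CHO(240°)/COOH(300°) gauche 1.0; CHO(240°)/SH(180°) gauche 0.9 → 4.0 kcal/mol.
Max at 120° (8.0 kcal/mol), min at 60° (3.7 kcal/mol); barrier = 4.3 kcal/mol.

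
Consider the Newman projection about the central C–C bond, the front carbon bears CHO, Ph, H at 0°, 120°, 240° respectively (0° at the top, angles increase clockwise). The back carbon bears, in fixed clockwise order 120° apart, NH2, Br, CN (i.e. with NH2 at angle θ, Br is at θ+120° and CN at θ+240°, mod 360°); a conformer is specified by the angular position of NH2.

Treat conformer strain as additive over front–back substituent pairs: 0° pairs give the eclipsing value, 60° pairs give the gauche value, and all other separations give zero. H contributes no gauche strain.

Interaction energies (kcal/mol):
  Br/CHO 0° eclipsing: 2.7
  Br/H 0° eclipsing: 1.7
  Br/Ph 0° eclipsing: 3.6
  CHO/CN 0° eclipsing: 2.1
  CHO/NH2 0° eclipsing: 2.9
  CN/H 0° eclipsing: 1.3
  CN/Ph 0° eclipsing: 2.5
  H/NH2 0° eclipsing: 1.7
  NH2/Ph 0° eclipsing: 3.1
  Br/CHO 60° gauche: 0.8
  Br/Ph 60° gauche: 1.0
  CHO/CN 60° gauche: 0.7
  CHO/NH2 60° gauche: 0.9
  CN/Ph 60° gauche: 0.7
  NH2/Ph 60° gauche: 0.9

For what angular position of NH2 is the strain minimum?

180°

NH2 at 0° (eclipsed): CHO(0°)/NH2(0°) eclipsed 2.9; Ph(120°)/Br(120°) eclipsed 3.6; H(240°)/CN(240°) eclipsed 1.3 → 7.8 kcal/mol.
NH2 at 60° (staggered): CHO(0°)/NH2(60°) gauche 0.9; CHO(0°)/CN(300°) gauche 0.7; Ph(120°)/NH2(60°) gauche 0.9; Ph(120°)/Br(180°) gauche 1.0 → 3.5 kcal/mol.
NH2 at 120° (eclipsed): CHO(0°)/CN(0°) eclipsed 2.1; Ph(120°)/NH2(120°) eclipsed 3.1; H(240°)/Br(240°) eclipsed 1.7 → 6.9 kcal/mol.
NH2 at 180° (staggered): CHO(0°)/Br(300°) gauche 0.8; CHO(0°)/CN(60°) gauche 0.7; Ph(120°)/NH2(180°) gauche 0.9; Ph(120°)/CN(60°) gauche 0.7 → 3.1 kcal/mol.
NH2 at 240° (eclipsed): CHO(0°)/Br(0°) eclipsed 2.7; Ph(120°)/CN(120°) eclipsed 2.5; H(240°)/NH2(240°) eclipsed 1.7 → 6.9 kcal/mol.
NH2 at 300° (staggered): CHO(0°)/NH2(300°) gauche 0.9; CHO(0°)/Br(60°) gauche 0.8; Ph(120°)/Br(60°) gauche 1.0; Ph(120°)/CN(180°) gauche 0.7 → 3.4 kcal/mol.
The minimum (3.1 kcal/mol) occurs with NH2 at 180°.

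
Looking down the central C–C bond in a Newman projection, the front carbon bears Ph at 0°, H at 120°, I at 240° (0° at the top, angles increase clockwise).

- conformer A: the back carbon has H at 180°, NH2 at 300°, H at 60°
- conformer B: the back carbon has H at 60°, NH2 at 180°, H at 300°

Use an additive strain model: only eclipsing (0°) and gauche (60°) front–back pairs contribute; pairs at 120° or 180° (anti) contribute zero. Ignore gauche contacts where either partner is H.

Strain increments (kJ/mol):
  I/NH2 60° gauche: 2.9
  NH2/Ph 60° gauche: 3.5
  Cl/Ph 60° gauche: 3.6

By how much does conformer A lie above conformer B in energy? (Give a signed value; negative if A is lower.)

+3.5 kJ/mol

A (staggered): Ph–NH2 gauche, I–NH2 gauche; 3.5 + 2.9 = 6.4 kJ/mol.
B (staggered): I–NH2 gauche; 2.9 = 2.9 kJ/mol.
E(A) − E(B) = 6.4 − 2.9 = +3.5 kJ/mol.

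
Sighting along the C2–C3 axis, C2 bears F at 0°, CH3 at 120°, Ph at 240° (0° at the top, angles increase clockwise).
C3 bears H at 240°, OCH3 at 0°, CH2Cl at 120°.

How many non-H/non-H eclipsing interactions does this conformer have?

2

Non-H eclipsing pairs: F(0°)/OCH3(0°); CH3(120°)/CH2Cl(120°) — 2 interactions.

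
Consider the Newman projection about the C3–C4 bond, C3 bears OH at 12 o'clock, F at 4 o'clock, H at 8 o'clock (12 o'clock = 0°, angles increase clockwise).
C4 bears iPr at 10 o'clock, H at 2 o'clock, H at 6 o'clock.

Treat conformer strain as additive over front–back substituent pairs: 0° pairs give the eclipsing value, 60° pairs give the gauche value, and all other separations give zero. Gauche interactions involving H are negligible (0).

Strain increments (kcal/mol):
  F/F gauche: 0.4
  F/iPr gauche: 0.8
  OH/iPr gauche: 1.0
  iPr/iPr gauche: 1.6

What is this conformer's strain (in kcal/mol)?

This conformer (staggered): OH(0°)/iPr(300°) gauche 1.0 → 1.0 kcal/mol.

1.0 kcal/mol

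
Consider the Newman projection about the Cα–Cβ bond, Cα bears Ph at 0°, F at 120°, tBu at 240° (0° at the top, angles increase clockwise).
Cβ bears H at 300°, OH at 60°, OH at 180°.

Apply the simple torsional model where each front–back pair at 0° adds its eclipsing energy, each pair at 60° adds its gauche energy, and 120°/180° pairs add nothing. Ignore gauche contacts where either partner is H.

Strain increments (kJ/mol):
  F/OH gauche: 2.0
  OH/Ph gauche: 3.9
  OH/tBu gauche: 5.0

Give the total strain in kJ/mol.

This conformer (staggered): Ph–OH gauche, F–OH gauche, F–OH gauche, tBu–OH gauche; 3.9 + 2.0 + 2.0 + 5.0 = 12.9 kJ/mol.

12.9 kJ/mol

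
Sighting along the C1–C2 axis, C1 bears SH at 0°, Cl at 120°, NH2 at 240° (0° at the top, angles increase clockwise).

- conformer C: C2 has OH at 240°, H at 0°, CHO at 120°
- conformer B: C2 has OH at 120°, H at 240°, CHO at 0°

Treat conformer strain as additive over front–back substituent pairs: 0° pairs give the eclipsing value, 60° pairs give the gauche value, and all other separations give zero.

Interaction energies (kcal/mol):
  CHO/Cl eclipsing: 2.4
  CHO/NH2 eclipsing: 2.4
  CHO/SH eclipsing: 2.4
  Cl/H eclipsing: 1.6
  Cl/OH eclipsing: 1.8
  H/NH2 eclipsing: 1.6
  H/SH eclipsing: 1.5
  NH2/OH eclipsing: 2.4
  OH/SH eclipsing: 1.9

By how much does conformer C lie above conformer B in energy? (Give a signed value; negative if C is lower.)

C (eclipsed): SH(0°)/H(0°) eclipsed 1.5; Cl(120°)/CHO(120°) eclipsed 2.4; NH2(240°)/OH(240°) eclipsed 2.4 → 6.3 kcal/mol.
B (eclipsed): SH(0°)/CHO(0°) eclipsed 2.4; Cl(120°)/OH(120°) eclipsed 1.8; NH2(240°)/H(240°) eclipsed 1.6 → 5.8 kcal/mol.
E(C) − E(B) = 6.3 − 5.8 = +0.5 kcal/mol.

+0.5 kcal/mol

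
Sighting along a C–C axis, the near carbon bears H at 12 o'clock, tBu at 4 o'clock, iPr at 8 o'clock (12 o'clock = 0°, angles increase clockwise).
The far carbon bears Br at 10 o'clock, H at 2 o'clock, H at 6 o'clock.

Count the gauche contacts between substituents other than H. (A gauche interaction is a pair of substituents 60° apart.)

Non-H gauche pairs: iPr(240°)/Br(300°) — 1 interaction.

1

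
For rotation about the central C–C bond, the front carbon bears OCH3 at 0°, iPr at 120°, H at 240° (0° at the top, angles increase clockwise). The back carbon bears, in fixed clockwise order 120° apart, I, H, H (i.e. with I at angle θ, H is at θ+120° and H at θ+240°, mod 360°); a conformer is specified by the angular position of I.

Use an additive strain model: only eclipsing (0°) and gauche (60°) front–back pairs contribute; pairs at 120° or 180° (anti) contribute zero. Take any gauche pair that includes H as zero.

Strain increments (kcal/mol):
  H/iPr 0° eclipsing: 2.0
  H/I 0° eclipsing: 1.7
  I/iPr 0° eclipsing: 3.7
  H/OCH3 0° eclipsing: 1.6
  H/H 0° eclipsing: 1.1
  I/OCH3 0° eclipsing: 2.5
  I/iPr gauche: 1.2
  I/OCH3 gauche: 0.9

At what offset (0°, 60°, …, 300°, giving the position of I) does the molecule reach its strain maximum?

I at 0° (eclipsed): OCH3(0°)/I(0°) eclipsed 2.5; iPr(120°)/H(120°) eclipsed 2.0; H(240°)/H(240°) eclipsed 1.1 → 5.6 kcal/mol.
I at 60° (staggered): OCH3(0°)/I(60°) gauche 0.9; iPr(120°)/I(60°) gauche 1.2 → 2.1 kcal/mol.
I at 120° (eclipsed): OCH3(0°)/H(0°) eclipsed 1.6; iPr(120°)/I(120°) eclipsed 3.7; H(240°)/H(240°) eclipsed 1.1 → 6.4 kcal/mol.
I at 180° (staggered): iPr(120°)/I(180°) gauche 1.2 → 1.2 kcal/mol.
I at 240° (eclipsed): OCH3(0°)/H(0°) eclipsed 1.6; iPr(120°)/H(120°) eclipsed 2.0; H(240°)/I(240°) eclipsed 1.7 → 5.3 kcal/mol.
I at 300° (staggered): OCH3(0°)/I(300°) gauche 0.9 → 0.9 kcal/mol.
The maximum (6.4 kcal/mol) occurs with I at 120°.

120°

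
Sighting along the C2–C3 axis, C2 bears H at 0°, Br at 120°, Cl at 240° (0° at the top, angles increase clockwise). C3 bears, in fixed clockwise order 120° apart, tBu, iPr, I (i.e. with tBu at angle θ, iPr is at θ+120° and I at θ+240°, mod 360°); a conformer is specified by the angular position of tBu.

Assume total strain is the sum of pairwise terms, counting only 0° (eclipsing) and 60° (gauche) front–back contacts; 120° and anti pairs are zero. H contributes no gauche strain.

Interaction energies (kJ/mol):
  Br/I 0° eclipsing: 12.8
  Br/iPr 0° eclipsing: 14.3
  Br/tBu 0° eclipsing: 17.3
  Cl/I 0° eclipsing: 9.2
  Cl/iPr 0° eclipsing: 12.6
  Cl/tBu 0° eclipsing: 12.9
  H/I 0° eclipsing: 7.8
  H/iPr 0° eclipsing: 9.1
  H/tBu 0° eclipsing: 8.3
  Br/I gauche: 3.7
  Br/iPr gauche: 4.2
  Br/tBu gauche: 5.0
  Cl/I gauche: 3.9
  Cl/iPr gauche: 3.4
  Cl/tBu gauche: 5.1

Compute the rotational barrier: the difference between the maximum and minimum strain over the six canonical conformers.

tBu at 0° (eclipsed): H(0°)/tBu(0°) eclipsed 8.3; Br(120°)/iPr(120°) eclipsed 14.3; Cl(240°)/I(240°) eclipsed 9.2 → 31.8 kJ/mol.
tBu at 60° (staggered): Br(120°)/tBu(60°) gauche 5.0; Br(120°)/iPr(180°) gauche 4.2; Cl(240°)/iPr(180°) gauche 3.4; Cl(240°)/I(300°) gauche 3.9 → 16.5 kJ/mol.
tBu at 120° (eclipsed): H(0°)/I(0°) eclipsed 7.8; Br(120°)/tBu(120°) eclipsed 17.3; Cl(240°)/iPr(240°) eclipsed 12.6 → 37.7 kJ/mol.
tBu at 180° (staggered): Br(120°)/tBu(180°) gauche 5.0; Br(120°)/I(60°) gauche 3.7; Cl(240°)/tBu(180°) gauche 5.1; Cl(240°)/iPr(300°) gauche 3.4 → 17.2 kJ/mol.
tBu at 240° (eclipsed): H(0°)/iPr(0°) eclipsed 9.1; Br(120°)/I(120°) eclipsed 12.8; Cl(240°)/tBu(240°) eclipsed 12.9 → 34.8 kJ/mol.
tBu at 300° (staggered): Br(120°)/iPr(60°) gauche 4.2; Br(120°)/I(180°) gauche 3.7; Cl(240°)/tBu(300°) gauche 5.1; Cl(240°)/I(180°) gauche 3.9 → 16.9 kJ/mol.
Max at 120° (37.7 kJ/mol), min at 60° (16.5 kJ/mol); barrier = 21.2 kJ/mol.

21.2 kJ/mol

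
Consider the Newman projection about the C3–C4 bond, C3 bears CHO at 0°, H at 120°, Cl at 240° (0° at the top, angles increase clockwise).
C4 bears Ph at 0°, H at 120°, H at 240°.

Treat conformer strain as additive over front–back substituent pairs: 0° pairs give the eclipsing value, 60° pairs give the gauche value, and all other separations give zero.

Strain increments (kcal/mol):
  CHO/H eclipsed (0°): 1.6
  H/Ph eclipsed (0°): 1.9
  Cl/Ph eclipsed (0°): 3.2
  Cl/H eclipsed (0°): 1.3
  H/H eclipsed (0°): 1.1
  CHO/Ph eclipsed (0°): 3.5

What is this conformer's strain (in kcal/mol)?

This conformer (eclipsed): CHO–Ph eclipsed, H–H eclipsed, Cl–H eclipsed; 3.5 + 1.1 + 1.3 = 5.9 kcal/mol.

5.9 kcal/mol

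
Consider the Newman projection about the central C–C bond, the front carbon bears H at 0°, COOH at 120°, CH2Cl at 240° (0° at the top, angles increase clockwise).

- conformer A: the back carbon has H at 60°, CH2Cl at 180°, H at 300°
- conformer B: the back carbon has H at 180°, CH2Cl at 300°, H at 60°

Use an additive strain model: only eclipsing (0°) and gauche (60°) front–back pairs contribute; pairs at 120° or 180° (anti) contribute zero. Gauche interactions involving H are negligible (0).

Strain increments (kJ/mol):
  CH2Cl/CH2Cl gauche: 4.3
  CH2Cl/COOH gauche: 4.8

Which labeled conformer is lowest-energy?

A (staggered): COOH–CH2Cl gauche, CH2Cl–CH2Cl gauche; 4.8 + 4.3 = 9.1 kJ/mol.
B (staggered): CH2Cl–CH2Cl gauche; 4.3 = 4.3 kJ/mol.
B has the lowest total (4.3 kJ/mol).

B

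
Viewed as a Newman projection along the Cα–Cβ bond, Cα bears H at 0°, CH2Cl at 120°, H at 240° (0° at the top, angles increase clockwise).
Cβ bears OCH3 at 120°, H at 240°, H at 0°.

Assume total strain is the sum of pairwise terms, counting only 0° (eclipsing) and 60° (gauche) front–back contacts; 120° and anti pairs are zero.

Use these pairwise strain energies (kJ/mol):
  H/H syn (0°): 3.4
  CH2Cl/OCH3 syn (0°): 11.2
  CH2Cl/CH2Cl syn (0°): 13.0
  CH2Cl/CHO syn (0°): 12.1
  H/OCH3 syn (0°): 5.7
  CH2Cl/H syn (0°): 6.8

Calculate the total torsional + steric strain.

This conformer (eclipsed): H–H eclipsed, CH2Cl–OCH3 eclipsed, H–H eclipsed; 3.4 + 11.2 + 3.4 = 18.0 kJ/mol.

18.0 kJ/mol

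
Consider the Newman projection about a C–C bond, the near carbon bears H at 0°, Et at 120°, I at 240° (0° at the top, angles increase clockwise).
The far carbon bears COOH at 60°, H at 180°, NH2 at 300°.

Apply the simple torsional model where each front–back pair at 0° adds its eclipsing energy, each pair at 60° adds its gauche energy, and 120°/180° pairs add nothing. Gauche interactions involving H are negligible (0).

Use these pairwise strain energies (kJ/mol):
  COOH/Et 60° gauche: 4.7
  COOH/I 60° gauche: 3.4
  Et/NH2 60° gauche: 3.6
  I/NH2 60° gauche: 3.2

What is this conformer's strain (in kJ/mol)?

This conformer (staggered): Et–COOH gauche, I–NH2 gauche; 4.7 + 3.2 = 7.9 kJ/mol.

7.9 kJ/mol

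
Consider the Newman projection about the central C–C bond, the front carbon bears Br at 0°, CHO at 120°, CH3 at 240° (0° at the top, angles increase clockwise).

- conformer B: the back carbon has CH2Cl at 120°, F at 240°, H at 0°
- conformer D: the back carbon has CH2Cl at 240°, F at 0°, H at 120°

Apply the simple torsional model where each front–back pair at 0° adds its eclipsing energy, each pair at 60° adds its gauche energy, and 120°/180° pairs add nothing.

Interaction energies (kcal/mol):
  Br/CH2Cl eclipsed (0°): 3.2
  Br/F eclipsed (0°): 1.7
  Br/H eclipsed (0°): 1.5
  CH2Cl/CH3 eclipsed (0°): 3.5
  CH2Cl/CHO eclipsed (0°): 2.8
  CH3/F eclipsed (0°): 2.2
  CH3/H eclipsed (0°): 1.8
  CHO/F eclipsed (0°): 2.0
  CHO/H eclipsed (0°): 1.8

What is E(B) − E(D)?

-0.5 kcal/mol

B (eclipsed): Br(0°)/H(0°) eclipsed 1.5; CHO(120°)/CH2Cl(120°) eclipsed 2.8; CH3(240°)/F(240°) eclipsed 2.2 → 6.5 kcal/mol.
D (eclipsed): Br(0°)/F(0°) eclipsed 1.7; CHO(120°)/H(120°) eclipsed 1.8; CH3(240°)/CH2Cl(240°) eclipsed 3.5 → 7.0 kcal/mol.
E(B) − E(D) = 6.5 − 7.0 = -0.5 kcal/mol.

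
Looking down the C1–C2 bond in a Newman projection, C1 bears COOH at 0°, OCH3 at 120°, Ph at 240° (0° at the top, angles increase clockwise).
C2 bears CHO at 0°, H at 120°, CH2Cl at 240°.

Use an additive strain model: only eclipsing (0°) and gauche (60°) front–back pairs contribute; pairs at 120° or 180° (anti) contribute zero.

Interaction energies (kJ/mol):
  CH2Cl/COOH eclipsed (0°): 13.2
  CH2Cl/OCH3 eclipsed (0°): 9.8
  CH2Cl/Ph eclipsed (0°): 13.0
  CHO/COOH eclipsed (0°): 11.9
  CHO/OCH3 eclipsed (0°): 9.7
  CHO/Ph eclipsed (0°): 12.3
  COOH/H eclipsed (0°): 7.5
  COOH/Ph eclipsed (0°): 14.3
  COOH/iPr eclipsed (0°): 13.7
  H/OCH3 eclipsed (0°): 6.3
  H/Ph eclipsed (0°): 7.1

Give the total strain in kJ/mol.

This conformer (eclipsed): COOH(0°)/CHO(0°) eclipsed 11.9; OCH3(120°)/H(120°) eclipsed 6.3; Ph(240°)/CH2Cl(240°) eclipsed 13.0 → 31.2 kJ/mol.

31.2 kJ/mol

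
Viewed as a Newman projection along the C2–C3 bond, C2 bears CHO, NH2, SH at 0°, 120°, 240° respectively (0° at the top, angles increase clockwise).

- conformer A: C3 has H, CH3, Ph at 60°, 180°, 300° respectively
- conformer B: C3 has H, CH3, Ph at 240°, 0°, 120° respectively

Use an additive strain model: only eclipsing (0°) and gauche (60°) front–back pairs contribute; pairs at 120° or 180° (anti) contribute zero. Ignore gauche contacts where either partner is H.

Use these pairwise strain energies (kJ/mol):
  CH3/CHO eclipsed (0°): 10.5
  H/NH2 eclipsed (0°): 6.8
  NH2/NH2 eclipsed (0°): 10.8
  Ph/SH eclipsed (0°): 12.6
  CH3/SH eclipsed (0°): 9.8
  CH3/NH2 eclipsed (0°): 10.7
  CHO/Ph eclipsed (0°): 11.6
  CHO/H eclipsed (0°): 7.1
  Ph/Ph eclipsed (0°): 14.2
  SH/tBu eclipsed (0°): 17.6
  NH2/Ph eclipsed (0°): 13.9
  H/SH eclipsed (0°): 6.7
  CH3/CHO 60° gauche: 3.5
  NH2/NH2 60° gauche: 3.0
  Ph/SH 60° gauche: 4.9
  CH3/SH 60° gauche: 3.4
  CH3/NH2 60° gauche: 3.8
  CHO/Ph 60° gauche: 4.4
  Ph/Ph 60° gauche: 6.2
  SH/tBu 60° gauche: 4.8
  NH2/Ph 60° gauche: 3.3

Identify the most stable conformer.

A (staggered): CHO–Ph gauche, NH2–CH3 gauche, SH–CH3 gauche, SH–Ph gauche; 4.4 + 3.8 + 3.4 + 4.9 = 16.5 kJ/mol.
B (eclipsed): CHO–CH3 eclipsed, NH2–Ph eclipsed, SH–H eclipsed; 10.5 + 13.9 + 6.7 = 31.1 kJ/mol.
A has the lowest total (16.5 kJ/mol).

A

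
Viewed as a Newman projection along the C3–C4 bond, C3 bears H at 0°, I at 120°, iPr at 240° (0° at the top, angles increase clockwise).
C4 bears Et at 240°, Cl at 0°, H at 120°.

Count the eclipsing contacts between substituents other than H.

1

Non-H eclipsing pairs: iPr(240°)/Et(240°) — 1 interaction.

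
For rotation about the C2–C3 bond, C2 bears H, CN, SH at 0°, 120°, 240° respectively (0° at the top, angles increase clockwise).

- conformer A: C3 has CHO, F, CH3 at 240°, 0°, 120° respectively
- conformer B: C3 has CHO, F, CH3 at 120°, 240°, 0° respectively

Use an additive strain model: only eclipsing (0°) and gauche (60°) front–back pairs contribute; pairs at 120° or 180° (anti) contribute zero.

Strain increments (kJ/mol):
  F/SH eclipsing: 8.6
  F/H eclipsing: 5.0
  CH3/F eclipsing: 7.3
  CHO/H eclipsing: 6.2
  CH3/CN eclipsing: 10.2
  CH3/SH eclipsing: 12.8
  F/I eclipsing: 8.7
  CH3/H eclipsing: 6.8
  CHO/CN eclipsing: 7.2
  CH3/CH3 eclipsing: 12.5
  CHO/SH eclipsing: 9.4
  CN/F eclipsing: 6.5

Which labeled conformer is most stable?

A is eclipsed. H at 0° is eclipsed with F at 0° (5.0); CN at 120° is eclipsed with CH3 at 120° (10.2); SH at 240° is eclipsed with CHO at 240° (9.4). Total 24.6 kJ/mol.
B is eclipsed. H at 0° is eclipsed with CH3 at 0° (6.8); CN at 120° is eclipsed with CHO at 120° (7.2); SH at 240° is eclipsed with F at 240° (8.6). Total 22.6 kJ/mol.
B has the lowest total (22.6 kJ/mol).

B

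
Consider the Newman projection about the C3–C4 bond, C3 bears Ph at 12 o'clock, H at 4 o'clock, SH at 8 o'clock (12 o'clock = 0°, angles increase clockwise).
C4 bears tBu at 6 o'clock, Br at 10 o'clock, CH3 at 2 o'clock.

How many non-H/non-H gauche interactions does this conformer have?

4

Non-H gauche pairs: Ph(0°)/Br(300°); Ph(0°)/CH3(60°); SH(240°)/tBu(180°); SH(240°)/Br(300°) — 4 interactions.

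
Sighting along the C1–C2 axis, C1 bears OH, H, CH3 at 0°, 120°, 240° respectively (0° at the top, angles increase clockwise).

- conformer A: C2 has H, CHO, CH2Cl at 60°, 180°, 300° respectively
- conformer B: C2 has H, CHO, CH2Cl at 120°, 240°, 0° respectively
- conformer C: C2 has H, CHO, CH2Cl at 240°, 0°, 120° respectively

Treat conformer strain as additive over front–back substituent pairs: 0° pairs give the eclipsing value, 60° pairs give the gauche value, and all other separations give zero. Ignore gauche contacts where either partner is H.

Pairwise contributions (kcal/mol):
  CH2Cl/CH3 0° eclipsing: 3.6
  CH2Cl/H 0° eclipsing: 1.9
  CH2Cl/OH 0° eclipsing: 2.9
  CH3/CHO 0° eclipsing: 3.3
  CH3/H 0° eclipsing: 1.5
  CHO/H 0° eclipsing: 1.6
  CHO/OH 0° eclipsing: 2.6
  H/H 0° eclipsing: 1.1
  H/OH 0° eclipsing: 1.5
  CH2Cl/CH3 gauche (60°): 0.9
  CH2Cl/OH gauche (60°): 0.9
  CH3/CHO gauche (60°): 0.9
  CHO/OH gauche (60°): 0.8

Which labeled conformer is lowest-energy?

A

A (staggered): OH(0°)/CH2Cl(300°) gauche 0.9; CH3(240°)/CHO(180°) gauche 0.9; CH3(240°)/CH2Cl(300°) gauche 0.9 → 2.7 kcal/mol.
B (eclipsed): OH(0°)/CH2Cl(0°) eclipsed 2.9; H(120°)/H(120°) eclipsed 1.1; CH3(240°)/CHO(240°) eclipsed 3.3 → 7.3 kcal/mol.
C (eclipsed): OH(0°)/CHO(0°) eclipsed 2.6; H(120°)/CH2Cl(120°) eclipsed 1.9; CH3(240°)/H(240°) eclipsed 1.5 → 6.0 kcal/mol.
A has the lowest total (2.7 kcal/mol).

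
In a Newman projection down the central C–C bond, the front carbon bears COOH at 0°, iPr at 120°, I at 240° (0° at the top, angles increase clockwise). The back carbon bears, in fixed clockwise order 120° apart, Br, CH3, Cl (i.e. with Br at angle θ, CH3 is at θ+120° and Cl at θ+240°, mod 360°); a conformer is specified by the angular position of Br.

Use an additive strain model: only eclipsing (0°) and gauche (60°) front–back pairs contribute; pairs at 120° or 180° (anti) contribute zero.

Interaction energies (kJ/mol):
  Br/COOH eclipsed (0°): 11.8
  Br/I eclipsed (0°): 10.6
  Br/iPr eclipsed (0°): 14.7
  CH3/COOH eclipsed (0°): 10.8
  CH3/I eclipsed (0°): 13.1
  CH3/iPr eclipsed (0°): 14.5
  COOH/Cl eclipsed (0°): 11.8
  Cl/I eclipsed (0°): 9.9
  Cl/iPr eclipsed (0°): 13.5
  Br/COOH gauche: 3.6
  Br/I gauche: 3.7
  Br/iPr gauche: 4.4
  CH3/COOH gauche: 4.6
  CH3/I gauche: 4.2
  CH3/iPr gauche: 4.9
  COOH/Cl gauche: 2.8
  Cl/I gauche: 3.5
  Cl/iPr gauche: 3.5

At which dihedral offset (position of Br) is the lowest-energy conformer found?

Br at 0° (eclipsed): COOH–Br eclipsed, iPr–CH3 eclipsed, I–Cl eclipsed; 11.8 + 14.5 + 9.9 = 36.2 kJ/mol.
Br at 60° (staggered): COOH–Br gauche, COOH–Cl gauche, iPr–Br gauche, iPr–CH3 gauche, I–CH3 gauche, I–Cl gauche; 3.6 + 2.8 + 4.4 + 4.9 + 4.2 + 3.5 = 23.4 kJ/mol.
Br at 120° (eclipsed): COOH–Cl eclipsed, iPr–Br eclipsed, I–CH3 eclipsed; 11.8 + 14.7 + 13.1 = 39.6 kJ/mol.
Br at 180° (staggered): COOH–CH3 gauche, COOH–Cl gauche, iPr–Br gauche, iPr–Cl gauche, I–Br gauche, I–CH3 gauche; 4.6 + 2.8 + 4.4 + 3.5 + 3.7 + 4.2 = 23.2 kJ/mol.
Br at 240° (eclipsed): COOH–CH3 eclipsed, iPr–Cl eclipsed, I–Br eclipsed; 10.8 + 13.5 + 10.6 = 34.9 kJ/mol.
Br at 300° (staggered): COOH–Br gauche, COOH–CH3 gauche, iPr–CH3 gauche, iPr–Cl gauche, I–Br gauche, I–Cl gauche; 3.6 + 4.6 + 4.9 + 3.5 + 3.7 + 3.5 = 23.8 kJ/mol.
The minimum (23.2 kJ/mol) occurs with Br at 180°.

180°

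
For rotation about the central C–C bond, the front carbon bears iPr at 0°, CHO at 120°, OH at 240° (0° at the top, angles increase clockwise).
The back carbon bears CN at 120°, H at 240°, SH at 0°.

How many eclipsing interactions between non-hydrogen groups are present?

2

Non-H eclipsing pairs: iPr(0°)/SH(0°); CHO(120°)/CN(120°) — 2 interactions.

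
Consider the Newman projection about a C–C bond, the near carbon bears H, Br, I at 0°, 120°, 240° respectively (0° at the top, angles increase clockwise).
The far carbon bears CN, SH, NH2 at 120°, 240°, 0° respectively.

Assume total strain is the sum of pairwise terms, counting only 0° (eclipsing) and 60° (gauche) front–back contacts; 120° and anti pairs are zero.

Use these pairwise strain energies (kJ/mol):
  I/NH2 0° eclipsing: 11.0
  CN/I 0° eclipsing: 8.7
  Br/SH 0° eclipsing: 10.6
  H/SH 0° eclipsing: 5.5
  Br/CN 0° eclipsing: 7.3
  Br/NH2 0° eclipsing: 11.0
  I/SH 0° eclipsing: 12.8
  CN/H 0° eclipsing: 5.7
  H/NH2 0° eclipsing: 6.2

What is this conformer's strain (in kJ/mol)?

This conformer (eclipsed): H(0°)/NH2(0°) eclipsed 6.2; Br(120°)/CN(120°) eclipsed 7.3; I(240°)/SH(240°) eclipsed 12.8 → 26.3 kJ/mol.

26.3 kJ/mol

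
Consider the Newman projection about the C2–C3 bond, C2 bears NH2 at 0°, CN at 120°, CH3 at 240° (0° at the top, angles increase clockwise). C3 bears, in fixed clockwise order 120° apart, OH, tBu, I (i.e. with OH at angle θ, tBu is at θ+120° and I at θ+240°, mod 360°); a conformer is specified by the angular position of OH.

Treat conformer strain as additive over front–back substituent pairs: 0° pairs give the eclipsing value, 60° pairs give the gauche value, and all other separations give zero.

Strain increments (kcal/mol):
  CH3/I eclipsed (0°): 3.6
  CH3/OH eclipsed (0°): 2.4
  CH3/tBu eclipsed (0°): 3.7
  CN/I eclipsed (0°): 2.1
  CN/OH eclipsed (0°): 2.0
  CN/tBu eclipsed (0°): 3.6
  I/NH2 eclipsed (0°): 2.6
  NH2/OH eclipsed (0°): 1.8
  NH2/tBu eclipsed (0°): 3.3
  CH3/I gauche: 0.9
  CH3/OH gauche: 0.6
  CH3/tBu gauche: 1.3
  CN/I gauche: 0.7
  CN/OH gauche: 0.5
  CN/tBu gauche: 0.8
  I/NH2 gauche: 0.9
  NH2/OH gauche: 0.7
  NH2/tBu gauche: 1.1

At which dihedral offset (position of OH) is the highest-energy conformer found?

OH at 0° (eclipsed): NH2–OH eclipsed, CN–tBu eclipsed, CH3–I eclipsed; 1.8 + 3.6 + 3.6 = 9.0 kcal/mol.
OH at 60° (staggered): NH2–OH gauche, NH2–I gauche, CN–OH gauche, CN–tBu gauche, CH3–tBu gauche, CH3–I gauche; 0.7 + 0.9 + 0.5 + 0.8 + 1.3 + 0.9 = 5.1 kcal/mol.
OH at 120° (eclipsed): NH2–I eclipsed, CN–OH eclipsed, CH3–tBu eclipsed; 2.6 + 2.0 + 3.7 = 8.3 kcal/mol.
OH at 180° (staggered): NH2–tBu gauche, NH2–I gauche, CN–OH gauche, CN–I gauche, CH3–OH gauche, CH3–tBu gauche; 1.1 + 0.9 + 0.5 + 0.7 + 0.6 + 1.3 = 5.1 kcal/mol.
OH at 240° (eclipsed): NH2–tBu eclipsed, CN–I eclipsed, CH3–OH eclipsed; 3.3 + 2.1 + 2.4 = 7.8 kcal/mol.
OH at 300° (staggered): NH2–OH gauche, NH2–tBu gauche, CN–tBu gauche, CN–I gauche, CH3–OH gauche, CH3–I gauche; 0.7 + 1.1 + 0.8 + 0.7 + 0.6 + 0.9 = 4.8 kcal/mol.
The maximum (9.0 kcal/mol) occurs with OH at 0°.

0°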